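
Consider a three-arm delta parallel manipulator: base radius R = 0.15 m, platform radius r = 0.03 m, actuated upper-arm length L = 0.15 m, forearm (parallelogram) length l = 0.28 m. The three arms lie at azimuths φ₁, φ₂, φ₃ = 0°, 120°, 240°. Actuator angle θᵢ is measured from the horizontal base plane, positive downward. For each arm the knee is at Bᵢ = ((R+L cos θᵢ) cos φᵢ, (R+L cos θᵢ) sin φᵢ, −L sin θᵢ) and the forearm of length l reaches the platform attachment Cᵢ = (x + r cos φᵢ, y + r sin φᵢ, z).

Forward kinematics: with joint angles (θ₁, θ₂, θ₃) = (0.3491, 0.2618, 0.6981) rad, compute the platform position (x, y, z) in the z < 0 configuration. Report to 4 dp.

(0.0119, 0.0320, -0.1752)

centre 1 = (0.2610·cos0.0°, 0.2610·sin0.0°, -0.0513) = (0.2610, 0.0000, -0.0513)
arm 2 at φ=120.0°: (R−r)+L cos θ2 = 0.2649;  centre 2 = (-0.1324, 0.2294, -0.0388)
φ3=240.0°: virtual centre (-0.1175, -0.2034, -0.0964), radius l
subtract pairs → two planes through P
linear system: -0.7868x+0.4588y = 0.0009−0.0250z; -0.7568x+-0.4069y = -0.0063−-0.0902z
Cramer: x(z) = 0.0037-0.0468z;  y(z) = 0.0084-0.1347z
into |P−centre ₁|² = l²: 1.0203z² + 0.1244z + -0.0095 = 0;  Δ = 0.0544;  z = -0.1752 or 0.0533 → z<0 root = -0.1752
x = 0.0119, y = 0.0320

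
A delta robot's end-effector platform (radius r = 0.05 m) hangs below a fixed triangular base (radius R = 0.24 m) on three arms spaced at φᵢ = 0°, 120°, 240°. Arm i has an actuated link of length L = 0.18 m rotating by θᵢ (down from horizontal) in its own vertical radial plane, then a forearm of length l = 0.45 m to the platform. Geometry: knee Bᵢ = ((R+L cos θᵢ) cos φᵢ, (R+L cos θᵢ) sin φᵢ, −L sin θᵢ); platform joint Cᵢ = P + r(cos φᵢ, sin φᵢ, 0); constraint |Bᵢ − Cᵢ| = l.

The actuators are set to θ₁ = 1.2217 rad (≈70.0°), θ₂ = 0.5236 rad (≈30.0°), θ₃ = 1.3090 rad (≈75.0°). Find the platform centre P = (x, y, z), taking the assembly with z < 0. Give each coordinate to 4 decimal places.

(-0.0503, 0.1159, -0.4821)

arm 1 at φ=0.0°: ρ1 = 0.2516;  O1 = (0.2516, 0.0000, -0.1691)
arm 2 at φ=120.0°: ρ2 = 0.3459;  O2 = (-0.1729, 0.2995, -0.0900)
φ3=240.0°: virtual centre (-0.1183, -0.2049, -0.1739), radius l
|O₂|²−|O₁|² = 0.0358;  |O₃|²−|O₁|² = -0.0057
linear system: -0.8490x+0.5991y = 0.0358−0.1583z; -0.7397x+-0.4098y = -0.0057−-0.0094z
Cramer: x(z) = -0.0143+0.0748z;  y(z) = 0.0396-0.1582z
into |P−O₁|² = l²: 1.0306z² + 0.2860z + -0.1017 = 0;  Δ = 0.5009;  z = -0.4821 or 0.2046 → z<0 root = -0.4821
x = -0.0503, y = 0.1159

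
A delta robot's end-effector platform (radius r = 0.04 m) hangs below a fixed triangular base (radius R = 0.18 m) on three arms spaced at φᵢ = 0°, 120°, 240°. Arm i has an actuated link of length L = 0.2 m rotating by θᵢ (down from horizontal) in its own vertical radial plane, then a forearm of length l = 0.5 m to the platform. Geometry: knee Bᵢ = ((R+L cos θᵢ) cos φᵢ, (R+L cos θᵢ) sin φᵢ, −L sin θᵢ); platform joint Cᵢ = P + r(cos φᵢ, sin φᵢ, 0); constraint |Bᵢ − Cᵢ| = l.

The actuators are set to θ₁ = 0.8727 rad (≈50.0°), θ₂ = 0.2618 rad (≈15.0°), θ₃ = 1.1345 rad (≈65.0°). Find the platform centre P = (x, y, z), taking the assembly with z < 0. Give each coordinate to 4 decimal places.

(-0.0308, 0.1667, -0.5173)

φ1=0.0°: virtual centre (0.2686, 0.0000, -0.1532), radius l
arm 2 at φ=120.0°: (R−r)+L cos θ2 = 0.3332;  O2 = (-0.1666, 0.2885, -0.0518)
φ3=240.0°: virtual centre (-0.1123, -0.1944, -0.1813), radius l
|O₂|²−|O₁|² = 0.0181;  |O₃|²−|O₁|² = -0.0123
linear system: -0.8703x+0.5771y = 0.0181−0.2029z; -0.7616x+-0.3889y = -0.0123−-0.0561z
det = 0.7780;  x = 0.0001+0.0598z,  y = 0.0315+-0.2614z
sphere 1 gives Az²+Bz+C=0 with A=1.0719, B=0.2578, C=-0.1535;  B²−4AC=0.7245;  roots -0.5173, 0.2768;  negative root z = -0.5173
x = -0.0308, y = 0.1667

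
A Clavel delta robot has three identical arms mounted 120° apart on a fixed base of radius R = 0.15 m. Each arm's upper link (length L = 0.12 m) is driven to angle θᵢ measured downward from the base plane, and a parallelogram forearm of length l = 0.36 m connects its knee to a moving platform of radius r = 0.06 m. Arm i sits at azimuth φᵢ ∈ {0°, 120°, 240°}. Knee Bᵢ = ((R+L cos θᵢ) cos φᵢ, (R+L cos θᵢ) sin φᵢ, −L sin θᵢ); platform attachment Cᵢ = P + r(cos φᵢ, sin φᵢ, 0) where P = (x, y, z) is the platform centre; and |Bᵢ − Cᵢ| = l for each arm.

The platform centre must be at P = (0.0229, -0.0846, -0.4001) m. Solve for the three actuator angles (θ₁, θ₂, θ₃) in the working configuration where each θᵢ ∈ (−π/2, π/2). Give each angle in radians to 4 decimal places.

θ₁ = 0.7857, θ₂ = 1.2220, θ₃ = 0.6108

rotate P by −φ1: (0.0229, -0.0846, -0.4001)
  e−x'=0.0671;  (l²−L²−(e−x')²−y'²−z²)/2L = -0.2356
  θ1 = atan2(B,A) + arccos(C/0.4057) = 0.7857
φ2=120.0° → target in arm frame (-0.0847, 0.0225)
  A=0.1747, B=-0.4001, C=(l²−L²−A²−y'²−z²)/(2L)=-0.3163
  γ=atan2(-0.4001,0.1747)=-1.1591;  ψ=arccos(-0.7245)=2.3811;  θ2=γ+ψ≈1.2220
φ3=240.0° → target in arm frame (0.0618, 0.0621)
  e−x'=0.0282;  (l²−L²−(e−x')²−y'²−z²)/2L = -0.2064
  θ3 = atan2(B,A) + arccos(C/0.4011) = 0.6108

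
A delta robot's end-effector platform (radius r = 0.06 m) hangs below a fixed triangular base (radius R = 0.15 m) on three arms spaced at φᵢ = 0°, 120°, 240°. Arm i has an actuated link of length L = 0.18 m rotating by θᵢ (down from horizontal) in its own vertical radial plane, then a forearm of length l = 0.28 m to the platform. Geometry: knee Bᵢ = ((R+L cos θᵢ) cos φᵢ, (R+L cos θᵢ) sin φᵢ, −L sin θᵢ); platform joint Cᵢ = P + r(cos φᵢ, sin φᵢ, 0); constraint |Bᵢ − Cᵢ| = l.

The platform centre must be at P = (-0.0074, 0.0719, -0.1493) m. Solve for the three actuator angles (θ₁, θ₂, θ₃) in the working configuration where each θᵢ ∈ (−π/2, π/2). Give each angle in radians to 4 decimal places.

θ₁ = 0.4365, θ₂ = -0.2616, θ₃ = 0.7850

φ1=0.0° → target in arm frame (-0.0074, 0.0719)
  A cos θ + B sin θ = C:  0.0974·cos θ + -0.1493·sin θ = 0.0251
  γ=atan2(-0.1493,0.0974)=-0.9928;  ψ=arccos(0.1411)=1.4293;  θ1=γ+ψ≈0.4365
arm 2 (φ=120.0°): x'=0.0660, y'=-0.0295
  A=0.0240, B=-0.1493, C=(l²−L²−A²−y'²−z²)/(2L)=0.0618
  √(A²+B²)=0.1512;  θ2 = -1.4112+1.1496 ≈ -0.2616
arm 3 (φ=240.0°): x'=-0.0586, y'=-0.0424
  A cos θ + B sin θ = C:  0.1486·cos θ + -0.1493·sin θ = -0.0004
  γ=atan2(-0.1493,0.1486)=-0.7879;  ψ=arccos(-0.0021)=1.5729;  θ3=γ+ψ≈0.7850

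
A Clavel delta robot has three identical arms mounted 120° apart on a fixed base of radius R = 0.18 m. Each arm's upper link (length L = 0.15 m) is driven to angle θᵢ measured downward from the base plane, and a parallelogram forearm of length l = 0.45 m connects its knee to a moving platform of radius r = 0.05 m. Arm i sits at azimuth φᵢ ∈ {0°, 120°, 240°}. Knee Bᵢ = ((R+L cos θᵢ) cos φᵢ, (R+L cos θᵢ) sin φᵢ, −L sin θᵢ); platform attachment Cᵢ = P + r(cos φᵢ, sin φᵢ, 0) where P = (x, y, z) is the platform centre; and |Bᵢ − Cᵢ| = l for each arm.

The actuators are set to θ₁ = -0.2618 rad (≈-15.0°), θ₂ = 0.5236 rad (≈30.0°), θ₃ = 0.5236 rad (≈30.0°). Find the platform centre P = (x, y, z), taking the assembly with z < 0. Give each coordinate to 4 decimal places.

(0.1118, 0.0000, -0.3806)

φ1=0.0°: virtual centre (0.2749, 0.0000, 0.0388), radius l
φ2=120.0°: virtual centre (-0.1300, 0.2251, -0.0750), radius l
φ3=240.0°: virtual centre (-0.1300, -0.2251, -0.0750), radius l
subtract pairs → two planes through P
plane₁₂: -0.8097x+0.4502y+-0.2276z = -0.0039
Cramer: x(z) = 0.0048-0.2812z;  y(z) = 0.0000+0.0000z
quadratic in z: (1.0790)z²+(0.0742)z+(-0.1281)=0, √Δ=0.7471 → z ∈ {-0.3806, 0.3118}; z = -0.3806 (taking z<0)
x = 0.1118, y = 0.0000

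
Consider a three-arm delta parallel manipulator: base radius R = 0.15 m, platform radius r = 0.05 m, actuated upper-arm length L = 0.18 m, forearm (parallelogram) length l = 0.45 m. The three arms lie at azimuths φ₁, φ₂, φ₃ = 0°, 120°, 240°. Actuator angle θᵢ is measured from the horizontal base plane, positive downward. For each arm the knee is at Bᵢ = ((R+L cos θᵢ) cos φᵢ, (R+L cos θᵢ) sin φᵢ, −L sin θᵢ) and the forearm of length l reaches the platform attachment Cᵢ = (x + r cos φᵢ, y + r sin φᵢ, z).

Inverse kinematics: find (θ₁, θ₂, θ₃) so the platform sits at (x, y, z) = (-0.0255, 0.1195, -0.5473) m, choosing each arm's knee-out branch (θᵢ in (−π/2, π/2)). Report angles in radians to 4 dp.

arm 1 (φ=0.0°): x'=-0.0255, y'=0.1195
  e−x'=0.1255;  (l²−L²−(e−x')²−y'²−z²)/2L = -0.4430
  γ=atan2(-0.5473,0.1255)=-1.3454;  ψ=arccos(-0.7889)=2.4798;  θ1=γ+ψ≈1.1344
rotate P by −φ2: (0.1162, -0.0377, -0.5473)
  e−x'=-0.0162;  (l²−L²−(e−x')²−y'²−z²)/2L = -0.3642
  √(A²+B²)=0.5475;  θ2 = -1.6005+2.2986 ≈ 0.6981
φ3=240.0° → target in arm frame (-0.0907, -0.0818)
  A cos θ + B sin θ = C:  0.1907·cos θ + -0.5473·sin θ = -0.4792
  θ3 = atan2(B,A) + arccos(C/0.5796) = 1.3088

θ₁ = 1.1344, θ₂ = 0.6981, θ₃ = 1.3088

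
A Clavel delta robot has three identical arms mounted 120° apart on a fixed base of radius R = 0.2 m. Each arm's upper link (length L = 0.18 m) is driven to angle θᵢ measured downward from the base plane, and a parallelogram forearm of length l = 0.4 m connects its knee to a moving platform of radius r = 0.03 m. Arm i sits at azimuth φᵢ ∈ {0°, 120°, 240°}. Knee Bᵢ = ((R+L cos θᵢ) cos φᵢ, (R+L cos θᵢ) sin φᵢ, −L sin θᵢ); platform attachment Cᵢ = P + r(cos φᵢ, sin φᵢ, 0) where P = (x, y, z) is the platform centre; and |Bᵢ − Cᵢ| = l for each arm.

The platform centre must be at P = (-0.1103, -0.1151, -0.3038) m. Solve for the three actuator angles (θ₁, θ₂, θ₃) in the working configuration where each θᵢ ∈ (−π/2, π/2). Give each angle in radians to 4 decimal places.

θ₁ = 1.1347, θ₂ = 0.8727, θ₃ = -0.2623

arm 1 (φ=0.0°): x'=-0.1103, y'=-0.1151
  A=0.2803, B=-0.3038, C=(l²−L²−A²−y'²−z²)/(2L)=-0.1570
  √(A²+B²)=0.4134;  θ1 = -0.8256+1.9603 ≈ 1.1347
φ2=120.0° → target in arm frame (-0.0445, 0.1531)
  A=0.2145, B=-0.3038, C=(l²−L²−A²−y'²−z²)/(2L)=-0.0949
  θ2 = atan2(B,A) + arccos(C/0.3719) = 0.8727
rotate P by −φ3: (0.1548, -0.0380, -0.3038)
  A=0.0152, B=-0.3038, C=(l²−L²−A²−y'²−z²)/(2L)=0.0934
  √(A²+B²)=0.3042;  θ3 = -1.5209+1.2586 ≈ -0.2623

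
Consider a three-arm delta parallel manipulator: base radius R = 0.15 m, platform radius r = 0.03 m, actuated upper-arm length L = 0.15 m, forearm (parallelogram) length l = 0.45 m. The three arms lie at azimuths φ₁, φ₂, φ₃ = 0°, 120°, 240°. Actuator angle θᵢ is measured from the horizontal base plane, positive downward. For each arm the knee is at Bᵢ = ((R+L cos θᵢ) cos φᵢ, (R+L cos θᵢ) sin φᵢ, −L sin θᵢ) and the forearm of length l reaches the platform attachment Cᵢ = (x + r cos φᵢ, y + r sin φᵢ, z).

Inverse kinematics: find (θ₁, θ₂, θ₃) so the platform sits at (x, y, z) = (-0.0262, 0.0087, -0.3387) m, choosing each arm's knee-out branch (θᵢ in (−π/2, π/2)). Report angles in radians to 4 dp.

θ₁ = 0.0003, θ₂ = -0.2616, θ₃ = -0.1746

rotate P by −φ1: (-0.0262, 0.0087, -0.3387)
  A=0.1462, B=-0.3387, C=(l²−L²−A²−y'²−z²)/(2L)=0.1461
  √(A²+B²)=0.3689;  θ1 = -1.1633+1.1636 ≈ 0.0003
φ2=120.0° → target in arm frame (0.0206, 0.0183)
  A=0.0994, B=-0.3387, C=(l²−L²−A²−y'²−z²)/(2L)=0.1836
  θ2 = atan2(B,A) + arccos(C/0.3530) = -0.2616
rotate P by −φ3: (0.0056, -0.0270, -0.3387)
  e−x'=0.1144;  (l²−L²−(e−x')²−y'²−z²)/2L = 0.1715
  √(A²+B²)=0.3575;  θ3 = -1.2450+1.0704 ≈ -0.1746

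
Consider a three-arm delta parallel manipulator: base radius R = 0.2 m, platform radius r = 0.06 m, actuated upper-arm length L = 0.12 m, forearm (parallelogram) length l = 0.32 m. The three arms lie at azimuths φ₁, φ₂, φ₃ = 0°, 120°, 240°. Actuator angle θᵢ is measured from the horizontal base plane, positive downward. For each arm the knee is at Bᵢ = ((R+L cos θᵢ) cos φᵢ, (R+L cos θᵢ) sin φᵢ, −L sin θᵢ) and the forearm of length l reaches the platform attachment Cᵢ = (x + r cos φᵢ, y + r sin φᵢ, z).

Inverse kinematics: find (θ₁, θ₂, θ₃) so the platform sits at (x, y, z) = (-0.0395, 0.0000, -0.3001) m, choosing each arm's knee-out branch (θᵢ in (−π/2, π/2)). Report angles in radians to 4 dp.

arm 1 (φ=0.0°): x'=-0.0395, y'=0.0000
  A=0.1795, B=-0.3001, C=(l²−L²−A²−y'²−z²)/(2L)=-0.1428
  θ1 = atan2(B,A) + arccos(C/0.3497) = 0.9598
rotate P by −φ2: (0.0197, 0.0342, -0.3001)
  A=0.1203, B=-0.3001, C=(l²−L²−A²−y'²−z²)/(2L)=-0.0737
  γ=atan2(-0.3001,0.1203)=-1.1897;  ψ=arccos(-0.2280)=1.8008;  θ2=γ+ψ≈0.6111
rotate P by −φ3: (0.0198, -0.0342, -0.3001)
  A=0.1202, B=-0.3001, C=(l²−L²−A²−y'²−z²)/(2L)=-0.0737
  √(A²+B²)=0.3233;  θ3 = -1.1897+1.8008 ≈ 0.6111

θ₁ = 0.9598, θ₂ = 0.6111, θ₃ = 0.6111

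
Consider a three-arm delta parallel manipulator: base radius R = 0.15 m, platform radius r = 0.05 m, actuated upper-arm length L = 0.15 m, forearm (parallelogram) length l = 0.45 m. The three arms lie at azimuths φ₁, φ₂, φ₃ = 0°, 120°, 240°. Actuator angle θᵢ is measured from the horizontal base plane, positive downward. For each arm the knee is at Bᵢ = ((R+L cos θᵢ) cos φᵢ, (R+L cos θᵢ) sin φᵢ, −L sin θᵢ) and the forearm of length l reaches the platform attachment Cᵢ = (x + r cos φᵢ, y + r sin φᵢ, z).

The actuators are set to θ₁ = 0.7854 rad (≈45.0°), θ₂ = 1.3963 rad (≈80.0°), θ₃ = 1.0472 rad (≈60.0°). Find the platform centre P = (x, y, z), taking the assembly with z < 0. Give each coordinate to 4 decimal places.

(0.0868, -0.0635, -0.5353)

S1 = (0.2061·cos0.0°, 0.2061·sin0.0°, -0.1061) = (0.2061, 0.0000, -0.1061)
S2 = (0.1260·cos120.0°, 0.1260·sin120.0°, -0.1477) = (-0.0630, 0.1092, -0.1477)
S3 = (0.1750·cos240.0°, 0.1750·sin240.0°, -0.1299) = (-0.0875, -0.1516, -0.1299)
subtract pairs → two planes through P
plane₁₂: -0.5382x+0.2183y+-0.0833z = -0.0160
det = 0.2913;  x = 0.0213+-0.1224z,  y = -0.0208+0.0798z
sphere 1 gives Az²+Bz+C=0 with A=1.0214, B=0.2540, C=-0.1567;  B²−4AC=0.7047;  roots -0.5353, 0.2866;  negative root z = -0.5353
x = 0.0868, y = -0.0635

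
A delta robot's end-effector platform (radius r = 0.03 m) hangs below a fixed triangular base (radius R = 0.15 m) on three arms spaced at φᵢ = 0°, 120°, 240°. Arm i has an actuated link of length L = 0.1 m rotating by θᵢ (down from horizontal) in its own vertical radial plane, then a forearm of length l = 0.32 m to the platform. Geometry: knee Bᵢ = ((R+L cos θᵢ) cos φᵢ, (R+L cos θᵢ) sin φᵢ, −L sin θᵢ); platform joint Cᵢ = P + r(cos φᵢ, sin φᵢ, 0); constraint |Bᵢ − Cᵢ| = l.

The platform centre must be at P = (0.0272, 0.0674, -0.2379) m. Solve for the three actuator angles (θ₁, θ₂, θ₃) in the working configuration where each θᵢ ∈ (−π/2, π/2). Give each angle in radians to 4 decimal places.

rotate P by −φ1: (0.0272, 0.0674, -0.2379)
  A=0.0928, B=-0.2379, C=(l²−L²−A²−y'²−z²)/(2L)=0.1132
  √(A²+B²)=0.2554;  θ1 = -1.1989+1.1113 ≈ -0.0875
φ2=120.0° → target in arm frame (0.0448, -0.0573)
  A=0.0752, B=-0.2379, C=(l²−L²−A²−y'²−z²)/(2L)=0.1343
  γ=atan2(-0.2379,0.0752)=-1.2645;  ψ=arccos(0.5384)=1.0023;  θ2=γ+ψ≈-0.2622
φ3=240.0° → target in arm frame (-0.0720, -0.0101)
  e−x'=0.1920;  (l²−L²−(e−x')²−y'²−z²)/2L = -0.0058
  γ=atan2(-0.2379,0.1920)=-0.8918;  ψ=arccos(-0.0188)=1.5896;  θ3=γ+ψ≈0.6978

θ₁ = -0.0875, θ₂ = -0.2622, θ₃ = 0.6978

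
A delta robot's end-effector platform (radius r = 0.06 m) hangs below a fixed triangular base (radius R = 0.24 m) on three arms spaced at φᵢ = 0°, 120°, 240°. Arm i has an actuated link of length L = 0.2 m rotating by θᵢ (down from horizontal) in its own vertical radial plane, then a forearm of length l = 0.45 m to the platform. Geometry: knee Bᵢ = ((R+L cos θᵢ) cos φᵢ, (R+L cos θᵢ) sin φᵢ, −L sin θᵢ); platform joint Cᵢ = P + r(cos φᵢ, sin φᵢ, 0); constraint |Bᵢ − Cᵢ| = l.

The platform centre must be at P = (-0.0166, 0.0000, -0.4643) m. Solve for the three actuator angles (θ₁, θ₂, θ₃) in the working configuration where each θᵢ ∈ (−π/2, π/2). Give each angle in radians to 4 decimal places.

rotate P by −φ1: (-0.0166, 0.0000, -0.4643)
  A cos θ + B sin θ = C:  0.1966·cos θ + -0.4643·sin θ = -0.2293
  θ1 = atan2(B,A) + arccos(C/0.5042) = 0.8727
arm 2 (φ=120.0°): x'=0.0083, y'=0.0144
  A=0.1717, B=-0.4643, C=(l²−L²−A²−y'²−z²)/(2L)=-0.2069
  √(A²+B²)=0.4950;  θ2 = -1.2166+2.0020 ≈ 0.7854
arm 3 (φ=240.0°): x'=0.0083, y'=-0.0144
  A=0.1717, B=-0.4643, C=(l²−L²−A²−y'²−z²)/(2L)=-0.2069
  θ3 = atan2(B,A) + arccos(C/0.4950) = 0.7854

θ₁ = 0.8727, θ₂ = 0.7854, θ₃ = 0.7854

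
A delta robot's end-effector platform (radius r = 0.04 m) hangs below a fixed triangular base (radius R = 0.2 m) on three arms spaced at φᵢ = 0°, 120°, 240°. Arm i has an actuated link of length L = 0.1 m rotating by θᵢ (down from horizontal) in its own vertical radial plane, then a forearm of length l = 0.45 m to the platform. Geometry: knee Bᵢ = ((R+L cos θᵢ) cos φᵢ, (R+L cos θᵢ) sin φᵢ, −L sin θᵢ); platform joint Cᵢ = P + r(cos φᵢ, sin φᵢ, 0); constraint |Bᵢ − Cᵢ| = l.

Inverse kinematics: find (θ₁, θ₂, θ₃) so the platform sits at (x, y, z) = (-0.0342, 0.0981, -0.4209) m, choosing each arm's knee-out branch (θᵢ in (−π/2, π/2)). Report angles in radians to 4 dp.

rotate P by −φ1: (-0.0342, 0.0981, -0.4209)
  A=0.1942, B=-0.4209, C=(l²−L²−A²−y'²−z²)/(2L)=-0.1600
  γ=atan2(-0.4209,0.1942)=-1.1385;  ψ=arccos(-0.3451)=1.9231;  θ1=γ+ψ≈0.7846
φ2=120.0° → target in arm frame (0.1021, -0.0194)
  e−x'=0.0579;  (l²−L²−(e−x')²−y'²−z²)/2L = 0.0580
  θ2 = atan2(B,A) + arccos(C/0.4249) = -0.0002
rotate P by −φ3: (-0.0679, -0.0787, -0.4209)
  e−x'=0.2279;  (l²−L²−(e−x')²−y'²−z²)/2L = -0.2138
  θ3 = atan2(B,A) + arccos(C/0.4786) = 0.9593

θ₁ = 0.7846, θ₂ = -0.0002, θ₃ = 0.9593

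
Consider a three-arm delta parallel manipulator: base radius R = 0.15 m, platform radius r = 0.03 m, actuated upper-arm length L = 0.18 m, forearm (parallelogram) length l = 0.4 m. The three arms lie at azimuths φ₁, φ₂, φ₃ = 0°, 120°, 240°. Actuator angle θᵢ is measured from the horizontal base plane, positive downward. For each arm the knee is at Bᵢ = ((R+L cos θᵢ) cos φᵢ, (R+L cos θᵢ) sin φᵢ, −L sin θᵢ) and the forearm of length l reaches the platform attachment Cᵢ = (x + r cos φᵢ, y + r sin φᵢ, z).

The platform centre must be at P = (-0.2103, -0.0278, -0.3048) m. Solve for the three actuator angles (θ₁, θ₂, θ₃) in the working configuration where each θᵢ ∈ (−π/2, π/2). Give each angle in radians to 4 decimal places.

θ₁ = 1.3087, θ₂ = 0.1744, θ₃ = -0.0878

arm 1 (φ=0.0°): x'=-0.2103, y'=-0.0278
  e−x'=0.3303;  (l²−L²−(e−x')²−y'²−z²)/2L = -0.2088
  θ1 = atan2(B,A) + arccos(C/0.4494) = 1.3087
rotate P by −φ2: (0.0811, 0.1960, -0.3048)
  e−x'=0.0389;  (l²−L²−(e−x')²−y'²−z²)/2L = -0.0146
  γ=atan2(-0.3048,0.0389)=-1.4438;  ψ=arccos(-0.0474)=1.6182;  θ2=γ+ψ≈0.1744
rotate P by −φ3: (0.1292, -0.1682, -0.3048)
  e−x'=-0.0092;  (l²−L²−(e−x')²−y'²−z²)/2L = 0.0175
  γ=atan2(-0.3048,-0.0092)=-1.6011;  ψ=arccos(0.0575)=1.5133;  θ3=γ+ψ≈-0.0878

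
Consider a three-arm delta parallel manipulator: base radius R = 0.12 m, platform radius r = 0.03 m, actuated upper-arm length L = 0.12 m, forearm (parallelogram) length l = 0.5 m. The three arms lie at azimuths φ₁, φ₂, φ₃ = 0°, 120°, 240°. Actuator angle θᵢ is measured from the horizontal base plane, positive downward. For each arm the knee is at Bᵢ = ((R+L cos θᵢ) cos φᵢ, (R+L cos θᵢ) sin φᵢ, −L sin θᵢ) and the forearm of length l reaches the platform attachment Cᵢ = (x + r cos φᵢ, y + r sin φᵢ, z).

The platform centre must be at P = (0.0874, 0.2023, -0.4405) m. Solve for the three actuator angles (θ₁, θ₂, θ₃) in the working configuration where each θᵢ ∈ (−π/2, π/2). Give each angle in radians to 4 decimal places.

θ₁ = 0.0000, θ₂ = -0.1747, θ₃ = 1.0473

φ1=0.0° → target in arm frame (0.0874, 0.2023)
  e−x'=0.0026;  (l²−L²−(e−x')²−y'²−z²)/2L = 0.0026
  γ=atan2(-0.4405,0.0026)=-1.5649;  ψ=arccos(0.0059)=1.5649;  θ1=γ+ψ≈0.0000
rotate P by −φ2: (0.1315, -0.1768, -0.4405)
  A=-0.0415, B=-0.4405, C=(l²−L²−A²−y'²−z²)/(2L)=0.0357
  γ=atan2(-0.4405,-0.0415)=-1.6647;  ψ=arccos(0.0807)=1.4900;  θ2=γ+ψ≈-0.1747
φ3=240.0° → target in arm frame (-0.2189, -0.0255)
  A cos θ + B sin θ = C:  0.3089·cos θ + -0.4405·sin θ = -0.2271
  √(A²+B²)=0.5380;  θ3 = -0.9592+2.0066 ≈ 1.0473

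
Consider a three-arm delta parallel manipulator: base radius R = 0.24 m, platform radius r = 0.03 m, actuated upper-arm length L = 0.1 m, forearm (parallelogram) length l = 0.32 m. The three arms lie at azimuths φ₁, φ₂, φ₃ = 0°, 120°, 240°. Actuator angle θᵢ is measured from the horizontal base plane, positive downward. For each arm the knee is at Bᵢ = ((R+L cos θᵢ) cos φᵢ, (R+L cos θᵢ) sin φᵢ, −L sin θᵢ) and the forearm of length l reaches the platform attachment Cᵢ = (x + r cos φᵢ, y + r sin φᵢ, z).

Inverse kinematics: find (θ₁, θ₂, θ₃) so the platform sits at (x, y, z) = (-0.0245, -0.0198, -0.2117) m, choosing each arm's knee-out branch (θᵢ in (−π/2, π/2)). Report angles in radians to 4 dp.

θ₁ = 0.9602, θ₂ = 0.7857, θ₃ = 0.4364

arm 1 (φ=0.0°): x'=-0.0245, y'=-0.0198
  e−x'=0.2345;  (l²−L²−(e−x')²−y'²−z²)/2L = -0.0390
  θ1 = atan2(B,A) + arccos(C/0.3159) = 0.9602
rotate P by −φ2: (-0.0049, 0.0311, -0.2117)
  A cos θ + B sin θ = C:  0.2149·cos θ + -0.2117·sin θ = 0.0022
  θ2 = atan2(B,A) + arccos(C/0.3017) = 0.7857
rotate P by −φ3: (0.0294, -0.0113, -0.2117)
  A=0.1806, B=-0.2117, C=(l²−L²−A²−y'²−z²)/(2L)=0.0742
  θ3 = atan2(B,A) + arccos(C/0.2783) = 0.4364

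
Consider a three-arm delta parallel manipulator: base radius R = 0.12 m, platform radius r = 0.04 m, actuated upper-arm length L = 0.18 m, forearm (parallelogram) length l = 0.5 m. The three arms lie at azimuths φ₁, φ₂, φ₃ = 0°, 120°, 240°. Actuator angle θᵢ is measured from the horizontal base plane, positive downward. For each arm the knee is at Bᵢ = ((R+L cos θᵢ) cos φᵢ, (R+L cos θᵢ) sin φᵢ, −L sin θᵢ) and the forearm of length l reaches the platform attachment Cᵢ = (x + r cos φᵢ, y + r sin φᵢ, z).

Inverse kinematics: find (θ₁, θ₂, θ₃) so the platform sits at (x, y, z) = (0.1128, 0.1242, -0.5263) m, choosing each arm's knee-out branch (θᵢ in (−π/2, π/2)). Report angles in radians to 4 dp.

θ₁ = 0.3490, θ₂ = 0.5237, θ₃ = 1.0472

rotate P by −φ1: (0.1128, 0.1242, -0.5263)
  A cos θ + B sin θ = C:  -0.0328·cos θ + -0.5263·sin θ = -0.2108
  θ1 = atan2(B,A) + arccos(C/0.5273) = 0.3490
rotate P by −φ2: (0.0512, -0.1598, -0.5263)
  e−x'=0.0288;  (l²−L²−(e−x')²−y'²−z²)/2L = -0.2382
  γ=atan2(-0.5263,0.0288)=-1.5161;  ψ=arccos(-0.4519)=2.0397;  θ2=γ+ψ≈0.5237
rotate P by −φ3: (-0.1640, 0.0356, -0.5263)
  A=0.2440, B=-0.5263, C=(l²−L²−A²−y'²−z²)/(2L)=-0.3338
  √(A²+B²)=0.5801;  θ3 = -1.1367+2.1840 ≈ 1.0472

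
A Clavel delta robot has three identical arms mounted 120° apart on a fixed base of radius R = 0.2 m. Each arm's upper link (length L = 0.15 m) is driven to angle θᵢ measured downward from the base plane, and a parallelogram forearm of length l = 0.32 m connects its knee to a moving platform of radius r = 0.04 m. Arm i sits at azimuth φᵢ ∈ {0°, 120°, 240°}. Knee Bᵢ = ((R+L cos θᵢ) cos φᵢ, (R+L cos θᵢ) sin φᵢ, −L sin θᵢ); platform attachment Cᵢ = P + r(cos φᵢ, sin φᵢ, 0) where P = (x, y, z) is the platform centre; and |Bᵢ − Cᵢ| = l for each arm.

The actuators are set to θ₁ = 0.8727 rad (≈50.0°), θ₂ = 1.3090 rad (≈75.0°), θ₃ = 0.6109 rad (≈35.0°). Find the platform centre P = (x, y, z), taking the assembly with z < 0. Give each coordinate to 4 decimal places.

(0.0145, -0.0774, -0.3096)

arm 1 at φ=0.0°: e+L cos θ1 = 0.2564;  S1 = (0.2564, 0.0000, -0.1149)
arm 2 at φ=120.0°: e+L cos θ2 = 0.1988;  S2 = (-0.0994, 0.1722, -0.1449)
arm 3 at φ=240.0°: e+L cos θ3 = 0.2829;  S3 = (-0.1414, -0.2450, -0.0860)
|S₂|²−|S₁|² = -0.0184;  |S₃|²−|S₁|² = 0.0085
plane₁₂: -0.7117x+0.3444y+-0.0600z = -0.0184
Cramer: x(z) = 0.0098-0.0152z;  y(z) = -0.0332+0.1426z
sphere 1 gives Az²+Bz+C=0 with A=1.0206, B=0.2279, C=-0.0273;  B²−4AC=0.1633;  roots -0.3096, 0.0863;  negative root z = -0.3096
x = 0.0145, y = -0.0774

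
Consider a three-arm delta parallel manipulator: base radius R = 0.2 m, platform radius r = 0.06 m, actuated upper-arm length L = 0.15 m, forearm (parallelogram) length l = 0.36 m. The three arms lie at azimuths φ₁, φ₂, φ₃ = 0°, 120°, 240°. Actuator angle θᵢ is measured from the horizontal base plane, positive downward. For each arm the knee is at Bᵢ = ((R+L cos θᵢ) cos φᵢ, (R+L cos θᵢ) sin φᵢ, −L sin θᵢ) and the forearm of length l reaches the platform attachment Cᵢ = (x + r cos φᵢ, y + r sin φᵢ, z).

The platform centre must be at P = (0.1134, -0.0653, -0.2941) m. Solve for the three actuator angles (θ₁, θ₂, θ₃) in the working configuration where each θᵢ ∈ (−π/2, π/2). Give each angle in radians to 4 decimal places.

θ₁ = -0.0872, θ₂ = 1.1342, θ₃ = 0.6108

arm 1 (φ=0.0°): x'=0.1134, y'=-0.0653
  A cos θ + B sin θ = C:  0.0266·cos θ + -0.2941·sin θ = 0.0521
  γ=atan2(-0.2941,0.0266)=-1.4806;  ψ=arccos(0.1765)=1.3934;  θ1=γ+ψ≈-0.0872
arm 2 (φ=120.0°): x'=-0.1133, y'=-0.0656
  A cos θ + B sin θ = C:  0.2533·cos θ + -0.2941·sin θ = -0.1594
  √(A²+B²)=0.3881;  θ2 = -0.8599+1.9941 ≈ 1.1342
rotate P by −φ3: (-0.0001, 0.1309, -0.2941)
  A=0.1401, B=-0.2941, C=(l²−L²−A²−y'²−z²)/(2L)=-0.0539
  γ=atan2(-0.2941,0.1401)=-1.1261;  ψ=arccos(-0.1653)=1.7369;  θ3=γ+ψ≈0.6108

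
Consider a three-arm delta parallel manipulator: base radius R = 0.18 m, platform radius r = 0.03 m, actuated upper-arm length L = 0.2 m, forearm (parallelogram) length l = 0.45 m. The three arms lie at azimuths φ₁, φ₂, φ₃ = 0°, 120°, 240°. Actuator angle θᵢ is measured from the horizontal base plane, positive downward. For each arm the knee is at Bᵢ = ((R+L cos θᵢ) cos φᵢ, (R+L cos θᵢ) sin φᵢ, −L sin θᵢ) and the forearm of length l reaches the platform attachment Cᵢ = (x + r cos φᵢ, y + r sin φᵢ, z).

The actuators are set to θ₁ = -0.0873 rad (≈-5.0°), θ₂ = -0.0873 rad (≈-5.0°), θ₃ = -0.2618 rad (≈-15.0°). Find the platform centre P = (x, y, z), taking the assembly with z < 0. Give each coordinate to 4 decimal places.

(-0.0076, -0.0132, -0.2564)

S1 = (0.3492·cos0.0°, 0.3492·sin0.0°, 0.0174) = (0.3492, 0.0000, 0.0174)
arm 2 at φ=120.0°: e+L cos θ2 = 0.3492;  S2 = (-0.1746, 0.3024, 0.0174)
arm 3 at φ=240.0°: e+L cos θ3 = 0.3432;  S3 = (-0.1716, -0.2972, 0.0518)
|S₂|²−|S₁|² = 0.0000;  |S₃|²−|S₁|² = -0.0018
[-1.0477 0.6049 0.0000]·P = 0.0000;  [-1.0417 -0.5944 0.0687]·P = -0.0018
det = 1.2529;  x = 0.0009+0.0331z,  y = 0.0015+0.0574z
sphere 1 gives Az²+Bz+C=0 with A=1.0044, B=-0.0578, C=-0.0808;  B²−4AC=0.3281;  roots -0.2564, 0.3139;  negative root z = -0.2564
x = -0.0076, y = -0.0132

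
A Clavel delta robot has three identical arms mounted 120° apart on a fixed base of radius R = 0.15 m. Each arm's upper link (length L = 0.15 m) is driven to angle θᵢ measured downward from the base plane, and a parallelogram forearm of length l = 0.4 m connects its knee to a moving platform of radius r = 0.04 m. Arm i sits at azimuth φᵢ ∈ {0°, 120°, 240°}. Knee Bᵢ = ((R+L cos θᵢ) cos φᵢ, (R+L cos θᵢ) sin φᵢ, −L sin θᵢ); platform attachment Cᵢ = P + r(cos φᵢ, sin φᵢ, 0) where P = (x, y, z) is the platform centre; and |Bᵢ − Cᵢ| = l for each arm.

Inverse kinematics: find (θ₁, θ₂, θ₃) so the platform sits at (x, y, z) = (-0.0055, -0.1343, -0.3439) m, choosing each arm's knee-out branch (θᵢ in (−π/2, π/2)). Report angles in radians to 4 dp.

θ₁ = 0.4358, θ₂ = 0.8726, θ₃ = -0.1747

rotate P by −φ1: (-0.0055, -0.1343, -0.3439)
  A cos θ + B sin θ = C:  0.1155·cos θ + -0.3439·sin θ = -0.0405
  θ1 = atan2(B,A) + arccos(C/0.3628) = 0.4358
φ2=120.0° → target in arm frame (-0.1136, 0.0719)
  e−x'=0.2236;  (l²−L²−(e−x')²−y'²−z²)/2L = -0.1197
  γ=atan2(-0.3439,0.2236)=-0.9944;  ψ=arccos(-0.2919)=1.8670;  θ2=γ+ψ≈0.8726
φ3=240.0° → target in arm frame (0.1191, 0.0624)
  A cos θ + B sin θ = C:  -0.0091·cos θ + -0.3439·sin θ = 0.0509
  √(A²+B²)=0.3440;  θ3 = -1.5971+1.4224 ≈ -0.1747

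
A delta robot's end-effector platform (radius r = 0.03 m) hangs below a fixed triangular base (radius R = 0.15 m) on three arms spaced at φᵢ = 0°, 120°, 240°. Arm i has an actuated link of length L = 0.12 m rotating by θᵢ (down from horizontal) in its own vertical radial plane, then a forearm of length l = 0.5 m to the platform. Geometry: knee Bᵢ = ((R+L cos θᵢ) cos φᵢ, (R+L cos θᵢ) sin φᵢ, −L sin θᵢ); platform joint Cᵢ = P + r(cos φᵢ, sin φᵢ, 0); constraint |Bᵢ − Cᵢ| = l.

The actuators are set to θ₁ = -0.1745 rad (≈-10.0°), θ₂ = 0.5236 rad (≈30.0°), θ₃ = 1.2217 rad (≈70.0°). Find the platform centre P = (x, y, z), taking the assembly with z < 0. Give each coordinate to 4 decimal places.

φ1=0.0°: virtual centre (0.2382, 0.0000, 0.0208), radius l
arm 2 at φ=120.0°: ρ2 = 0.2239;  centre 2 = (-0.1120, 0.1939, -0.0600)
φ3=240.0°: virtual centre (-0.0805, -0.1395, -0.1128), radius l
subtract pairs → two planes through P
[-0.7003 0.3878 -0.1617]·P = -0.0034;  [-0.6374 -0.2789 -0.2672]·P = -0.0185
Cramer: x(z) = 0.0184-0.3361z;  y(z) = 0.0244-0.1899z
quadratic in z: (1.1490)z²+(0.0968)z+(-0.2007)=0, √Δ=0.9652 → z ∈ {-0.4621, 0.3779}; z = -0.4621 (taking z<0)
x = 0.1737, y = 0.1121

(0.1737, 0.1121, -0.4621)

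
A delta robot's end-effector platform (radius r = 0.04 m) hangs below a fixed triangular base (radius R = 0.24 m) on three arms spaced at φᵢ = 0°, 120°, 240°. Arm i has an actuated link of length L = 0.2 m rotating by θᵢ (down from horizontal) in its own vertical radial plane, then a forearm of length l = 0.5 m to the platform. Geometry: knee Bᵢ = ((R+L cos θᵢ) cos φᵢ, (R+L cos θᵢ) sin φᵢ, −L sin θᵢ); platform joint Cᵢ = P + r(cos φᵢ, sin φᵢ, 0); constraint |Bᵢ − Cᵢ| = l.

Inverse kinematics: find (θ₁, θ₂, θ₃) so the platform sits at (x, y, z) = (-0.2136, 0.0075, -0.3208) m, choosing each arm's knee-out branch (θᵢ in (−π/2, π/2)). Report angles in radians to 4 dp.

φ1=0.0° → target in arm frame (-0.2136, 0.0075)
  A=0.4136, B=-0.3208, C=(l²−L²−A²−y'²−z²)/(2L)=-0.1601
  γ=atan2(-0.3208,0.4136)=-0.6597;  ψ=arccos(-0.3058)=1.8816;  θ1=γ+ψ≈1.2219
rotate P by −φ2: (0.1133, 0.1812, -0.3208)
  e−x'=0.0867;  (l²−L²−(e−x')²−y'²−z²)/2L = 0.1668
  θ2 = atan2(B,A) + arccos(C/0.3323) = -0.2619
φ3=240.0° → target in arm frame (0.1003, -0.1887)
  A cos θ + B sin θ = C:  0.0997·cos θ + -0.3208·sin θ = 0.1538
  γ=atan2(-0.3208,0.0997)=-1.2695;  ψ=arccos(0.4579)=1.0952;  θ3=γ+ψ≈-0.1743

θ₁ = 1.2219, θ₂ = -0.2619, θ₃ = -0.1743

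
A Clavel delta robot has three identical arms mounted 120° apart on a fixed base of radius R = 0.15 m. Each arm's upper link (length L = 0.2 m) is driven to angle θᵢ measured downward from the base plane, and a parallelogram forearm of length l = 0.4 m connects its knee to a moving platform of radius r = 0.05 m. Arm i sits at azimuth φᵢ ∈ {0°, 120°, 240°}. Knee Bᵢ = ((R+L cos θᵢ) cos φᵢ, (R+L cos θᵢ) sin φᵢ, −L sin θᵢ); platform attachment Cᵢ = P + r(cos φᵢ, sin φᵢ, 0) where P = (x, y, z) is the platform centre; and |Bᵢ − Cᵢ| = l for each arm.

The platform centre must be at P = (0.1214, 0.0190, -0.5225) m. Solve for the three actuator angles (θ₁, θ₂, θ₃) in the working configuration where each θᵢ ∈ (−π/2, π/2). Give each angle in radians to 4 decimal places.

θ₁ = 0.7853, θ₂ = 1.3091, θ₃ = 1.3964

φ1=0.0° → target in arm frame (0.1214, 0.0190)
  e−x'=-0.0214;  (l²−L²−(e−x')²−y'²−z²)/2L = -0.3846
  √(A²+B²)=0.5229;  θ1 = -1.6117+2.3970 ≈ 0.7853
φ2=120.0° → target in arm frame (-0.0442, -0.1146)
  A cos θ + B sin θ = C:  0.1442·cos θ + -0.5225·sin θ = -0.4674
  γ=atan2(-0.5225,0.1442)=-1.3014;  ψ=arccos(-0.8623)=2.6105;  θ2=γ+ψ≈1.3091
rotate P by −φ3: (-0.0772, 0.0956, -0.5225)
  A=0.1772, B=-0.5225, C=(l²−L²−A²−y'²−z²)/(2L)=-0.4838
  √(A²+B²)=0.5517;  θ3 = -1.2439+2.6403 ≈ 1.3964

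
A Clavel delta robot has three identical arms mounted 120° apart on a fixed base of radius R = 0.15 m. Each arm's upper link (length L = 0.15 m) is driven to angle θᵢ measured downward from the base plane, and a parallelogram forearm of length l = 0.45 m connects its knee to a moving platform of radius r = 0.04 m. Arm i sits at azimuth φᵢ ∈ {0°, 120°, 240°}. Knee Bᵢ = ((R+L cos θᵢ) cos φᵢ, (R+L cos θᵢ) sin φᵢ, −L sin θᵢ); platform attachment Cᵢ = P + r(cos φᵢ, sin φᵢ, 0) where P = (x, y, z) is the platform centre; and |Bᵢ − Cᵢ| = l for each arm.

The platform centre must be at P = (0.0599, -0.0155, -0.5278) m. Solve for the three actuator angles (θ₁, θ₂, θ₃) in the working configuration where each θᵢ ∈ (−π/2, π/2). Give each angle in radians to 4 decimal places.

φ1=0.0° → target in arm frame (0.0599, -0.0155)
  e−x'=0.0501;  (l²−L²−(e−x')²−y'²−z²)/2L = -0.3377
  √(A²+B²)=0.5302;  θ1 = -1.4762+2.2615 ≈ 0.7853
φ2=120.0° → target in arm frame (-0.0434, -0.0441)
  A cos θ + B sin θ = C:  0.1534·cos θ + -0.5278·sin θ = -0.4135
  √(A²+B²)=0.5496;  θ2 = -1.2880+2.4223 ≈ 1.1343
φ3=240.0° → target in arm frame (-0.0165, 0.0596)
  e−x'=0.1265;  (l²−L²−(e−x')²−y'²−z²)/2L = -0.3938
  √(A²+B²)=0.5428;  θ3 = -1.3355+2.3826 ≈ 1.0471

θ₁ = 0.7853, θ₂ = 1.1343, θ₃ = 1.0471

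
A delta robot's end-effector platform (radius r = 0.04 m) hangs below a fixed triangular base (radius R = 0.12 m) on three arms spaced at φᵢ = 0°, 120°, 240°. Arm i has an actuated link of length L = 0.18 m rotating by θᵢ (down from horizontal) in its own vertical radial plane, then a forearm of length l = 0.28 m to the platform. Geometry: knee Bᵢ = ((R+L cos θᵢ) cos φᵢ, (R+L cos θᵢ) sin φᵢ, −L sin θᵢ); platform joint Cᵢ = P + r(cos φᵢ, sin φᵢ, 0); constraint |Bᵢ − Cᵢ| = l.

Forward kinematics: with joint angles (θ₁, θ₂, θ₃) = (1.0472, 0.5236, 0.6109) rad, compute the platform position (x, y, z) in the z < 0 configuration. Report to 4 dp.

O1 = (0.1700·cos0.0°, 0.1700·sin0.0°, -0.1559) = (0.1700, 0.0000, -0.1559)
arm 2 at φ=120.0°: e+L cos θ2 = 0.2359;  O2 = (-0.1179, 0.2043, -0.0900)
O3 = (0.2274·cos240.0°, 0.2274·sin240.0°, -0.1032) = (-0.1137, -0.1970, -0.1032)
subtract pairs → two planes through P
plane₁₂: -0.5759x+0.4086y+0.1318z = 0.0105
Cramer: x(z) = -0.0172+0.2069z;  y(z) = 0.0015-0.0308z
into |P−O₁|² = l²: 1.0438z² + 0.2342z + -0.0190 = 0;  Δ = 0.1343;  z = -0.2878 or 0.0634 → z<0 root = -0.2878
x = -0.0768, y = 0.0104

(-0.0768, 0.0104, -0.2878)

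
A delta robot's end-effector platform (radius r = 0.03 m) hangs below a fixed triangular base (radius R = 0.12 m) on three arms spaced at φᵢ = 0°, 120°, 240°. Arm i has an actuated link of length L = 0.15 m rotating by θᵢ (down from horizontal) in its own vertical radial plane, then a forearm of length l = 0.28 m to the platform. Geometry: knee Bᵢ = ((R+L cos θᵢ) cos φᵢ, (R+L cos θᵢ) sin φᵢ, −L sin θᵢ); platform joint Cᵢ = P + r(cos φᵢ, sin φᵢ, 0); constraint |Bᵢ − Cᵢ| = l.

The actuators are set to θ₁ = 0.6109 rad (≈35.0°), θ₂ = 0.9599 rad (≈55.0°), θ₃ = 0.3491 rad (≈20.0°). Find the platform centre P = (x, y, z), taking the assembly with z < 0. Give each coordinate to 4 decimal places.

arm 1 at φ=0.0°: (R−r)+L cos θ1 = 0.2129;  centre 1 = (0.2129, 0.0000, -0.0860)
arm 2 at φ=120.0°: (R−r)+L cos θ2 = 0.1760;  centre 2 = (-0.0880, 0.1525, -0.1229)
φ3=240.0°: virtual centre (-0.1155, -0.2000, -0.0513), radius l
|centre ₂|²−|centre ₁|² = -0.0066;  |centre ₃|²−|centre ₁|² = 0.0033
linear system: -0.6018x+0.3049y = -0.0066−-0.0737z; -0.6567x+-0.4000y = 0.0033−0.0695z
det = 0.4410;  x = 0.0038+-0.0188z,  y = -0.0143+0.2045z
sphere 1 gives Az²+Bz+C=0 with A=1.0422, B=0.1741, C=-0.0271;  B²−4AC=0.1431;  roots -0.2650, 0.0980;  negative root z = -0.2650
x = 0.0087, y = -0.0685

(0.0087, -0.0685, -0.2650)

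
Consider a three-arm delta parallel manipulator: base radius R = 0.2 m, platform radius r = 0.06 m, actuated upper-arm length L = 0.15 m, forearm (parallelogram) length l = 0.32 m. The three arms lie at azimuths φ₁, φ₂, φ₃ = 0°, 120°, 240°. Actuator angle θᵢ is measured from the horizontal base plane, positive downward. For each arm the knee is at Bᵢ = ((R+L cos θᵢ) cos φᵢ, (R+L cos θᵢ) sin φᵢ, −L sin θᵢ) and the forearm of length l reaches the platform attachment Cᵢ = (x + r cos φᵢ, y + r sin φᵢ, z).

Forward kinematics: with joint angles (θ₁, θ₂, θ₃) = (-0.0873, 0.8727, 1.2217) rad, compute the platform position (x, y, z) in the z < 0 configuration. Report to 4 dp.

(0.1194, 0.0422, -0.2547)

φ1=0.0°: virtual centre (0.2894, 0.0000, 0.0131), radius l
φ2=120.0°: virtual centre (-0.1182, 0.2047, -0.1149), radius l
centre 3 = (0.1913·cos240.0°, 0.1913·sin240.0°, -0.1410) = (-0.0957, -0.1657, -0.1410)
subtract pairs → two planes through P
plane₁₂: -0.8153x+0.4095y+-0.2560z = -0.0148
Cramer: x(z) = 0.0276-0.3603z;  y(z) = 0.0187-0.0922z
sphere 1 gives Az²+Bz+C=0 with A=1.1383, B=0.1591, C=-0.0333;  B²−4AC=0.1771;  roots -0.2547, 0.1150;  negative root z = -0.2547
x = 0.1194, y = 0.0422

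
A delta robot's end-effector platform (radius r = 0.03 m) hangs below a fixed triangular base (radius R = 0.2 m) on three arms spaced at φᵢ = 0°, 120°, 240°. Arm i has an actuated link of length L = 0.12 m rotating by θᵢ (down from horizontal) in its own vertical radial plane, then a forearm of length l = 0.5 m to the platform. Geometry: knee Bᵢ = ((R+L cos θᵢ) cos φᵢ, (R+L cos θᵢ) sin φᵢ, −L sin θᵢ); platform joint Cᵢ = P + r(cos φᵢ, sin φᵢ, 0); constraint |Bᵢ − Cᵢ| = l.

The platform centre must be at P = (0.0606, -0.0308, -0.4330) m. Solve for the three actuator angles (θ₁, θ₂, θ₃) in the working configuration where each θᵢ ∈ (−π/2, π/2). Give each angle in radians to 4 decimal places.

θ₁ = -0.0871, θ₂ = 0.5236, θ₃ = 0.2618

φ1=0.0° → target in arm frame (0.0606, -0.0308)
  e−x'=0.1094;  (l²−L²−(e−x')²−y'²−z²)/2L = 0.1466
  √(A²+B²)=0.4466;  θ1 = -1.3233+1.2362 ≈ -0.0871
rotate P by −φ2: (-0.0570, -0.0371, -0.4330)
  A cos θ + B sin θ = C:  0.2270·cos θ + -0.4330·sin θ = -0.0199
  √(A²+B²)=0.4889;  θ2 = -1.0880+1.6116 ≈ 0.5236
arm 3 (φ=240.0°): x'=-0.0036, y'=0.0679
  A cos θ + B sin θ = C:  0.1736·cos θ + -0.4330·sin θ = 0.0557
  θ3 = atan2(B,A) + arccos(C/0.4665) = 0.2618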